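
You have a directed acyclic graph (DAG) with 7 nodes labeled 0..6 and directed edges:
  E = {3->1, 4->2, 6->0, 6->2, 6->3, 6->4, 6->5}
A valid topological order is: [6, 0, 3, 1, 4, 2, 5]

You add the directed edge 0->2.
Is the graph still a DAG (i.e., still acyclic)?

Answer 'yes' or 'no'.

Answer: yes

Derivation:
Given toposort: [6, 0, 3, 1, 4, 2, 5]
Position of 0: index 1; position of 2: index 5
New edge 0->2: forward
Forward edge: respects the existing order. Still a DAG, same toposort still valid.
Still a DAG? yes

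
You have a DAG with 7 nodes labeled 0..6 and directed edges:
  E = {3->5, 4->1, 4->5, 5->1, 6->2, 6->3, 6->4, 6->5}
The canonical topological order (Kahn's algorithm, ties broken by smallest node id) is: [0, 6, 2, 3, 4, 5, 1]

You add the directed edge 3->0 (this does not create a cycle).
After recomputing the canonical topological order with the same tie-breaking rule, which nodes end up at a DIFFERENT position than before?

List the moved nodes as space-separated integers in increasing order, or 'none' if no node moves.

Old toposort: [0, 6, 2, 3, 4, 5, 1]
Added edge 3->0
Recompute Kahn (smallest-id tiebreak):
  initial in-degrees: [1, 2, 1, 1, 1, 3, 0]
  ready (indeg=0): [6]
  pop 6: indeg[2]->0; indeg[3]->0; indeg[4]->0; indeg[5]->2 | ready=[2, 3, 4] | order so far=[6]
  pop 2: no out-edges | ready=[3, 4] | order so far=[6, 2]
  pop 3: indeg[0]->0; indeg[5]->1 | ready=[0, 4] | order so far=[6, 2, 3]
  pop 0: no out-edges | ready=[4] | order so far=[6, 2, 3, 0]
  pop 4: indeg[1]->1; indeg[5]->0 | ready=[5] | order so far=[6, 2, 3, 0, 4]
  pop 5: indeg[1]->0 | ready=[1] | order so far=[6, 2, 3, 0, 4, 5]
  pop 1: no out-edges | ready=[] | order so far=[6, 2, 3, 0, 4, 5, 1]
New canonical toposort: [6, 2, 3, 0, 4, 5, 1]
Compare positions:
  Node 0: index 0 -> 3 (moved)
  Node 1: index 6 -> 6 (same)
  Node 2: index 2 -> 1 (moved)
  Node 3: index 3 -> 2 (moved)
  Node 4: index 4 -> 4 (same)
  Node 5: index 5 -> 5 (same)
  Node 6: index 1 -> 0 (moved)
Nodes that changed position: 0 2 3 6

Answer: 0 2 3 6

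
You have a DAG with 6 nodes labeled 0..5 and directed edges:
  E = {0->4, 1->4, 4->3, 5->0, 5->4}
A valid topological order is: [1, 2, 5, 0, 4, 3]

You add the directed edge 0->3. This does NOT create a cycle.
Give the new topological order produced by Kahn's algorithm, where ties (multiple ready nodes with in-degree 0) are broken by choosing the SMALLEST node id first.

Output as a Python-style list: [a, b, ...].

Old toposort: [1, 2, 5, 0, 4, 3]
Added edge: 0->3
Position of 0 (3) < position of 3 (5). Old order still valid.
Run Kahn's algorithm (break ties by smallest node id):
  initial in-degrees: [1, 0, 0, 2, 3, 0]
  ready (indeg=0): [1, 2, 5]
  pop 1: indeg[4]->2 | ready=[2, 5] | order so far=[1]
  pop 2: no out-edges | ready=[5] | order so far=[1, 2]
  pop 5: indeg[0]->0; indeg[4]->1 | ready=[0] | order so far=[1, 2, 5]
  pop 0: indeg[3]->1; indeg[4]->0 | ready=[4] | order so far=[1, 2, 5, 0]
  pop 4: indeg[3]->0 | ready=[3] | order so far=[1, 2, 5, 0, 4]
  pop 3: no out-edges | ready=[] | order so far=[1, 2, 5, 0, 4, 3]
  Result: [1, 2, 5, 0, 4, 3]

Answer: [1, 2, 5, 0, 4, 3]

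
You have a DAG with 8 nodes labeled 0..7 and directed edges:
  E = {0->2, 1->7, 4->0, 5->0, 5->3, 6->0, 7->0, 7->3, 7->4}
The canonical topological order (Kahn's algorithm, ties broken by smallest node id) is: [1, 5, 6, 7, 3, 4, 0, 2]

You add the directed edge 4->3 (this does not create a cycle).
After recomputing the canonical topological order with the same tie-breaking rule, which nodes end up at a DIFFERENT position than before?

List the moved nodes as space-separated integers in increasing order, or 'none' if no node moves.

Answer: 0 2 3 4

Derivation:
Old toposort: [1, 5, 6, 7, 3, 4, 0, 2]
Added edge 4->3
Recompute Kahn (smallest-id tiebreak):
  initial in-degrees: [4, 0, 1, 3, 1, 0, 0, 1]
  ready (indeg=0): [1, 5, 6]
  pop 1: indeg[7]->0 | ready=[5, 6, 7] | order so far=[1]
  pop 5: indeg[0]->3; indeg[3]->2 | ready=[6, 7] | order so far=[1, 5]
  pop 6: indeg[0]->2 | ready=[7] | order so far=[1, 5, 6]
  pop 7: indeg[0]->1; indeg[3]->1; indeg[4]->0 | ready=[4] | order so far=[1, 5, 6, 7]
  pop 4: indeg[0]->0; indeg[3]->0 | ready=[0, 3] | order so far=[1, 5, 6, 7, 4]
  pop 0: indeg[2]->0 | ready=[2, 3] | order so far=[1, 5, 6, 7, 4, 0]
  pop 2: no out-edges | ready=[3] | order so far=[1, 5, 6, 7, 4, 0, 2]
  pop 3: no out-edges | ready=[] | order so far=[1, 5, 6, 7, 4, 0, 2, 3]
New canonical toposort: [1, 5, 6, 7, 4, 0, 2, 3]
Compare positions:
  Node 0: index 6 -> 5 (moved)
  Node 1: index 0 -> 0 (same)
  Node 2: index 7 -> 6 (moved)
  Node 3: index 4 -> 7 (moved)
  Node 4: index 5 -> 4 (moved)
  Node 5: index 1 -> 1 (same)
  Node 6: index 2 -> 2 (same)
  Node 7: index 3 -> 3 (same)
Nodes that changed position: 0 2 3 4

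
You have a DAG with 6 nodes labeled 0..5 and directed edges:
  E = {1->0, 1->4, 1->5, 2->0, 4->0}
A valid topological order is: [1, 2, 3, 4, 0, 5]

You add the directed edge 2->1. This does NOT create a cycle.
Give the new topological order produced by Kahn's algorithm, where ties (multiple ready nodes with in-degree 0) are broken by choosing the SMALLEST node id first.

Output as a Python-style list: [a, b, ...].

Answer: [2, 1, 3, 4, 0, 5]

Derivation:
Old toposort: [1, 2, 3, 4, 0, 5]
Added edge: 2->1
Position of 2 (1) > position of 1 (0). Must reorder: 2 must now come before 1.
Run Kahn's algorithm (break ties by smallest node id):
  initial in-degrees: [3, 1, 0, 0, 1, 1]
  ready (indeg=0): [2, 3]
  pop 2: indeg[0]->2; indeg[1]->0 | ready=[1, 3] | order so far=[2]
  pop 1: indeg[0]->1; indeg[4]->0; indeg[5]->0 | ready=[3, 4, 5] | order so far=[2, 1]
  pop 3: no out-edges | ready=[4, 5] | order so far=[2, 1, 3]
  pop 4: indeg[0]->0 | ready=[0, 5] | order so far=[2, 1, 3, 4]
  pop 0: no out-edges | ready=[5] | order so far=[2, 1, 3, 4, 0]
  pop 5: no out-edges | ready=[] | order so far=[2, 1, 3, 4, 0, 5]
  Result: [2, 1, 3, 4, 0, 5]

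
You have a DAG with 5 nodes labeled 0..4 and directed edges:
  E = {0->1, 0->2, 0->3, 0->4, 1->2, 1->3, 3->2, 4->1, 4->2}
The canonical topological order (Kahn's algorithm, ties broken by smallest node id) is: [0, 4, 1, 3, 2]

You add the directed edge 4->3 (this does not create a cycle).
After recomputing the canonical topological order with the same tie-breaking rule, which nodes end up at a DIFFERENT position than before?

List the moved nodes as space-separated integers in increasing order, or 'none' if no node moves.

Answer: none

Derivation:
Old toposort: [0, 4, 1, 3, 2]
Added edge 4->3
Recompute Kahn (smallest-id tiebreak):
  initial in-degrees: [0, 2, 4, 3, 1]
  ready (indeg=0): [0]
  pop 0: indeg[1]->1; indeg[2]->3; indeg[3]->2; indeg[4]->0 | ready=[4] | order so far=[0]
  pop 4: indeg[1]->0; indeg[2]->2; indeg[3]->1 | ready=[1] | order so far=[0, 4]
  pop 1: indeg[2]->1; indeg[3]->0 | ready=[3] | order so far=[0, 4, 1]
  pop 3: indeg[2]->0 | ready=[2] | order so far=[0, 4, 1, 3]
  pop 2: no out-edges | ready=[] | order so far=[0, 4, 1, 3, 2]
New canonical toposort: [0, 4, 1, 3, 2]
Compare positions:
  Node 0: index 0 -> 0 (same)
  Node 1: index 2 -> 2 (same)
  Node 2: index 4 -> 4 (same)
  Node 3: index 3 -> 3 (same)
  Node 4: index 1 -> 1 (same)
Nodes that changed position: none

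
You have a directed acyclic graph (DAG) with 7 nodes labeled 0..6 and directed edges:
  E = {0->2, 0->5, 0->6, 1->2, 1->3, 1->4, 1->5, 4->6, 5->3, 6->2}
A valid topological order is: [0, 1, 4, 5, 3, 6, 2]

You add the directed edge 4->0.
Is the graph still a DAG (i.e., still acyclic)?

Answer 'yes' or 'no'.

Given toposort: [0, 1, 4, 5, 3, 6, 2]
Position of 4: index 2; position of 0: index 0
New edge 4->0: backward (u after v in old order)
Backward edge: old toposort is now invalid. Check if this creates a cycle.
Does 0 already reach 4? Reachable from 0: [0, 2, 3, 5, 6]. NO -> still a DAG (reorder needed).
Still a DAG? yes

Answer: yes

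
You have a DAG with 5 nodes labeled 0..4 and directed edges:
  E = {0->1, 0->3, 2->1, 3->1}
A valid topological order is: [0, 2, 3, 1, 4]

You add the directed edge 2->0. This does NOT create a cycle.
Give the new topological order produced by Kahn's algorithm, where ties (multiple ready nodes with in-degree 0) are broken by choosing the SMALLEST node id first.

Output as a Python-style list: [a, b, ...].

Answer: [2, 0, 3, 1, 4]

Derivation:
Old toposort: [0, 2, 3, 1, 4]
Added edge: 2->0
Position of 2 (1) > position of 0 (0). Must reorder: 2 must now come before 0.
Run Kahn's algorithm (break ties by smallest node id):
  initial in-degrees: [1, 3, 0, 1, 0]
  ready (indeg=0): [2, 4]
  pop 2: indeg[0]->0; indeg[1]->2 | ready=[0, 4] | order so far=[2]
  pop 0: indeg[1]->1; indeg[3]->0 | ready=[3, 4] | order so far=[2, 0]
  pop 3: indeg[1]->0 | ready=[1, 4] | order so far=[2, 0, 3]
  pop 1: no out-edges | ready=[4] | order so far=[2, 0, 3, 1]
  pop 4: no out-edges | ready=[] | order so far=[2, 0, 3, 1, 4]
  Result: [2, 0, 3, 1, 4]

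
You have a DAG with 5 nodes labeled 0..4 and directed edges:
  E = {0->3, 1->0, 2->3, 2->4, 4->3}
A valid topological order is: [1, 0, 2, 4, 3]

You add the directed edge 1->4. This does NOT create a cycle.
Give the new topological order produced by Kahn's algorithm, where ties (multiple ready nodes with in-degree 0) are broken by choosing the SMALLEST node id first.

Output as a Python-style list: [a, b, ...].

Answer: [1, 0, 2, 4, 3]

Derivation:
Old toposort: [1, 0, 2, 4, 3]
Added edge: 1->4
Position of 1 (0) < position of 4 (3). Old order still valid.
Run Kahn's algorithm (break ties by smallest node id):
  initial in-degrees: [1, 0, 0, 3, 2]
  ready (indeg=0): [1, 2]
  pop 1: indeg[0]->0; indeg[4]->1 | ready=[0, 2] | order so far=[1]
  pop 0: indeg[3]->2 | ready=[2] | order so far=[1, 0]
  pop 2: indeg[3]->1; indeg[4]->0 | ready=[4] | order so far=[1, 0, 2]
  pop 4: indeg[3]->0 | ready=[3] | order so far=[1, 0, 2, 4]
  pop 3: no out-edges | ready=[] | order so far=[1, 0, 2, 4, 3]
  Result: [1, 0, 2, 4, 3]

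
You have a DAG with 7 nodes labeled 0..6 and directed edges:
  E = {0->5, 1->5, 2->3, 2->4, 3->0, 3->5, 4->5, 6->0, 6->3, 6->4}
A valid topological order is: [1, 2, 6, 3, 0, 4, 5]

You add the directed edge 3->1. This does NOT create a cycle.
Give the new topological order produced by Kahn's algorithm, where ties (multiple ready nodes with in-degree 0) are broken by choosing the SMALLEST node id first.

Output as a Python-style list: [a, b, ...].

Answer: [2, 6, 3, 0, 1, 4, 5]

Derivation:
Old toposort: [1, 2, 6, 3, 0, 4, 5]
Added edge: 3->1
Position of 3 (3) > position of 1 (0). Must reorder: 3 must now come before 1.
Run Kahn's algorithm (break ties by smallest node id):
  initial in-degrees: [2, 1, 0, 2, 2, 4, 0]
  ready (indeg=0): [2, 6]
  pop 2: indeg[3]->1; indeg[4]->1 | ready=[6] | order so far=[2]
  pop 6: indeg[0]->1; indeg[3]->0; indeg[4]->0 | ready=[3, 4] | order so far=[2, 6]
  pop 3: indeg[0]->0; indeg[1]->0; indeg[5]->3 | ready=[0, 1, 4] | order so far=[2, 6, 3]
  pop 0: indeg[5]->2 | ready=[1, 4] | order so far=[2, 6, 3, 0]
  pop 1: indeg[5]->1 | ready=[4] | order so far=[2, 6, 3, 0, 1]
  pop 4: indeg[5]->0 | ready=[5] | order so far=[2, 6, 3, 0, 1, 4]
  pop 5: no out-edges | ready=[] | order so far=[2, 6, 3, 0, 1, 4, 5]
  Result: [2, 6, 3, 0, 1, 4, 5]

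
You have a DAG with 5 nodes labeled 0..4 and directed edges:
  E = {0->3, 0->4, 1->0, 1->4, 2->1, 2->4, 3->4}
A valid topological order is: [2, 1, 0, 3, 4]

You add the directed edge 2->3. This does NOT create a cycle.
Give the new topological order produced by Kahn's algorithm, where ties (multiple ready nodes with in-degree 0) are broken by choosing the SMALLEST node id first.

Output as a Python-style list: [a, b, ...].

Answer: [2, 1, 0, 3, 4]

Derivation:
Old toposort: [2, 1, 0, 3, 4]
Added edge: 2->3
Position of 2 (0) < position of 3 (3). Old order still valid.
Run Kahn's algorithm (break ties by smallest node id):
  initial in-degrees: [1, 1, 0, 2, 4]
  ready (indeg=0): [2]
  pop 2: indeg[1]->0; indeg[3]->1; indeg[4]->3 | ready=[1] | order so far=[2]
  pop 1: indeg[0]->0; indeg[4]->2 | ready=[0] | order so far=[2, 1]
  pop 0: indeg[3]->0; indeg[4]->1 | ready=[3] | order so far=[2, 1, 0]
  pop 3: indeg[4]->0 | ready=[4] | order so far=[2, 1, 0, 3]
  pop 4: no out-edges | ready=[] | order so far=[2, 1, 0, 3, 4]
  Result: [2, 1, 0, 3, 4]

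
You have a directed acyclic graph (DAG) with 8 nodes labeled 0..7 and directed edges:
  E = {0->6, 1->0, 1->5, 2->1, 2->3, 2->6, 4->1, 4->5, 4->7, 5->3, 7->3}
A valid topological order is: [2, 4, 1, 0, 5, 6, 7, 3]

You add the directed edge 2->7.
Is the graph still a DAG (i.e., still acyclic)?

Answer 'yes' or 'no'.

Given toposort: [2, 4, 1, 0, 5, 6, 7, 3]
Position of 2: index 0; position of 7: index 6
New edge 2->7: forward
Forward edge: respects the existing order. Still a DAG, same toposort still valid.
Still a DAG? yes

Answer: yes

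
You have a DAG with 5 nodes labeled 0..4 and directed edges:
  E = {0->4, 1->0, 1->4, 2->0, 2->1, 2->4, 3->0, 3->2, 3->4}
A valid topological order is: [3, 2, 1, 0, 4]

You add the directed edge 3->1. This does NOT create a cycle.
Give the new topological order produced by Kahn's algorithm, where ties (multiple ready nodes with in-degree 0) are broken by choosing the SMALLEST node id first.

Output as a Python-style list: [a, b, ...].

Answer: [3, 2, 1, 0, 4]

Derivation:
Old toposort: [3, 2, 1, 0, 4]
Added edge: 3->1
Position of 3 (0) < position of 1 (2). Old order still valid.
Run Kahn's algorithm (break ties by smallest node id):
  initial in-degrees: [3, 2, 1, 0, 4]
  ready (indeg=0): [3]
  pop 3: indeg[0]->2; indeg[1]->1; indeg[2]->0; indeg[4]->3 | ready=[2] | order so far=[3]
  pop 2: indeg[0]->1; indeg[1]->0; indeg[4]->2 | ready=[1] | order so far=[3, 2]
  pop 1: indeg[0]->0; indeg[4]->1 | ready=[0] | order so far=[3, 2, 1]
  pop 0: indeg[4]->0 | ready=[4] | order so far=[3, 2, 1, 0]
  pop 4: no out-edges | ready=[] | order so far=[3, 2, 1, 0, 4]
  Result: [3, 2, 1, 0, 4]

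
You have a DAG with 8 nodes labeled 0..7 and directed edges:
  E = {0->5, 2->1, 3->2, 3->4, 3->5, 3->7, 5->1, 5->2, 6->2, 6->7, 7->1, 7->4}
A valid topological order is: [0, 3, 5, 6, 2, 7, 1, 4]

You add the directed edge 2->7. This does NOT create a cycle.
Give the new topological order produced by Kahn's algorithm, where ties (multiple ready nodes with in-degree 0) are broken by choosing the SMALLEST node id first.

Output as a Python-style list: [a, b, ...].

Answer: [0, 3, 5, 6, 2, 7, 1, 4]

Derivation:
Old toposort: [0, 3, 5, 6, 2, 7, 1, 4]
Added edge: 2->7
Position of 2 (4) < position of 7 (5). Old order still valid.
Run Kahn's algorithm (break ties by smallest node id):
  initial in-degrees: [0, 3, 3, 0, 2, 2, 0, 3]
  ready (indeg=0): [0, 3, 6]
  pop 0: indeg[5]->1 | ready=[3, 6] | order so far=[0]
  pop 3: indeg[2]->2; indeg[4]->1; indeg[5]->0; indeg[7]->2 | ready=[5, 6] | order so far=[0, 3]
  pop 5: indeg[1]->2; indeg[2]->1 | ready=[6] | order so far=[0, 3, 5]
  pop 6: indeg[2]->0; indeg[7]->1 | ready=[2] | order so far=[0, 3, 5, 6]
  pop 2: indeg[1]->1; indeg[7]->0 | ready=[7] | order so far=[0, 3, 5, 6, 2]
  pop 7: indeg[1]->0; indeg[4]->0 | ready=[1, 4] | order so far=[0, 3, 5, 6, 2, 7]
  pop 1: no out-edges | ready=[4] | order so far=[0, 3, 5, 6, 2, 7, 1]
  pop 4: no out-edges | ready=[] | order so far=[0, 3, 5, 6, 2, 7, 1, 4]
  Result: [0, 3, 5, 6, 2, 7, 1, 4]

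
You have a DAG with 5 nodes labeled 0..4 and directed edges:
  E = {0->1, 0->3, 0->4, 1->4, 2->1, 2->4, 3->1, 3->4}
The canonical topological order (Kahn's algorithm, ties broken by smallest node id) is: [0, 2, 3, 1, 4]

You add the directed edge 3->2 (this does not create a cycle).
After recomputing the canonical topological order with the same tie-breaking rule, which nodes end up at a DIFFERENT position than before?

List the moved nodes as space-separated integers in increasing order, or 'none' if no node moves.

Answer: 2 3

Derivation:
Old toposort: [0, 2, 3, 1, 4]
Added edge 3->2
Recompute Kahn (smallest-id tiebreak):
  initial in-degrees: [0, 3, 1, 1, 4]
  ready (indeg=0): [0]
  pop 0: indeg[1]->2; indeg[3]->0; indeg[4]->3 | ready=[3] | order so far=[0]
  pop 3: indeg[1]->1; indeg[2]->0; indeg[4]->2 | ready=[2] | order so far=[0, 3]
  pop 2: indeg[1]->0; indeg[4]->1 | ready=[1] | order so far=[0, 3, 2]
  pop 1: indeg[4]->0 | ready=[4] | order so far=[0, 3, 2, 1]
  pop 4: no out-edges | ready=[] | order so far=[0, 3, 2, 1, 4]
New canonical toposort: [0, 3, 2, 1, 4]
Compare positions:
  Node 0: index 0 -> 0 (same)
  Node 1: index 3 -> 3 (same)
  Node 2: index 1 -> 2 (moved)
  Node 3: index 2 -> 1 (moved)
  Node 4: index 4 -> 4 (same)
Nodes that changed position: 2 3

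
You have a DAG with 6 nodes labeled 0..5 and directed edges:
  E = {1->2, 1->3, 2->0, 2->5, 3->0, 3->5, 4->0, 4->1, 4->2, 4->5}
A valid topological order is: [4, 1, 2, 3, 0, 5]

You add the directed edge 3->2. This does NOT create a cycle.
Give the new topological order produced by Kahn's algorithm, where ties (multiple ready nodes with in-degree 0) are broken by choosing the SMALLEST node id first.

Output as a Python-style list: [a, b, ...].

Answer: [4, 1, 3, 2, 0, 5]

Derivation:
Old toposort: [4, 1, 2, 3, 0, 5]
Added edge: 3->2
Position of 3 (3) > position of 2 (2). Must reorder: 3 must now come before 2.
Run Kahn's algorithm (break ties by smallest node id):
  initial in-degrees: [3, 1, 3, 1, 0, 3]
  ready (indeg=0): [4]
  pop 4: indeg[0]->2; indeg[1]->0; indeg[2]->2; indeg[5]->2 | ready=[1] | order so far=[4]
  pop 1: indeg[2]->1; indeg[3]->0 | ready=[3] | order so far=[4, 1]
  pop 3: indeg[0]->1; indeg[2]->0; indeg[5]->1 | ready=[2] | order so far=[4, 1, 3]
  pop 2: indeg[0]->0; indeg[5]->0 | ready=[0, 5] | order so far=[4, 1, 3, 2]
  pop 0: no out-edges | ready=[5] | order so far=[4, 1, 3, 2, 0]
  pop 5: no out-edges | ready=[] | order so far=[4, 1, 3, 2, 0, 5]
  Result: [4, 1, 3, 2, 0, 5]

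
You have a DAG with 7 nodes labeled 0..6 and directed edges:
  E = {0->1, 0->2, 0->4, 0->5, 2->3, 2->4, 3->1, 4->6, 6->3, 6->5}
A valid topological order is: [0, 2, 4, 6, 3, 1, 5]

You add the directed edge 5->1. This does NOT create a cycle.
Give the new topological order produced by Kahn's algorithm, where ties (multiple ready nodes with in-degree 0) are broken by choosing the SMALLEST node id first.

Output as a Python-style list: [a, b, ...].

Answer: [0, 2, 4, 6, 3, 5, 1]

Derivation:
Old toposort: [0, 2, 4, 6, 3, 1, 5]
Added edge: 5->1
Position of 5 (6) > position of 1 (5). Must reorder: 5 must now come before 1.
Run Kahn's algorithm (break ties by smallest node id):
  initial in-degrees: [0, 3, 1, 2, 2, 2, 1]
  ready (indeg=0): [0]
  pop 0: indeg[1]->2; indeg[2]->0; indeg[4]->1; indeg[5]->1 | ready=[2] | order so far=[0]
  pop 2: indeg[3]->1; indeg[4]->0 | ready=[4] | order so far=[0, 2]
  pop 4: indeg[6]->0 | ready=[6] | order so far=[0, 2, 4]
  pop 6: indeg[3]->0; indeg[5]->0 | ready=[3, 5] | order so far=[0, 2, 4, 6]
  pop 3: indeg[1]->1 | ready=[5] | order so far=[0, 2, 4, 6, 3]
  pop 5: indeg[1]->0 | ready=[1] | order so far=[0, 2, 4, 6, 3, 5]
  pop 1: no out-edges | ready=[] | order so far=[0, 2, 4, 6, 3, 5, 1]
  Result: [0, 2, 4, 6, 3, 5, 1]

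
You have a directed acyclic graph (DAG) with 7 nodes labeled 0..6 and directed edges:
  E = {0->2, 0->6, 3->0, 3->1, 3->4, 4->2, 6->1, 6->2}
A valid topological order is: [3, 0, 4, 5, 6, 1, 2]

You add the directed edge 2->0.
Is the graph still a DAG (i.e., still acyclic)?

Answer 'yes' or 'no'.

Given toposort: [3, 0, 4, 5, 6, 1, 2]
Position of 2: index 6; position of 0: index 1
New edge 2->0: backward (u after v in old order)
Backward edge: old toposort is now invalid. Check if this creates a cycle.
Does 0 already reach 2? Reachable from 0: [0, 1, 2, 6]. YES -> cycle!
Still a DAG? no

Answer: no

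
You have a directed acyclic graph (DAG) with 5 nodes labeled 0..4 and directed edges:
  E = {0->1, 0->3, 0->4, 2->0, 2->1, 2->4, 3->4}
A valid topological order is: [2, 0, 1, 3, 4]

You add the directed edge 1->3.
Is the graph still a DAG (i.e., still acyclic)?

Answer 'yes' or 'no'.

Given toposort: [2, 0, 1, 3, 4]
Position of 1: index 2; position of 3: index 3
New edge 1->3: forward
Forward edge: respects the existing order. Still a DAG, same toposort still valid.
Still a DAG? yes

Answer: yes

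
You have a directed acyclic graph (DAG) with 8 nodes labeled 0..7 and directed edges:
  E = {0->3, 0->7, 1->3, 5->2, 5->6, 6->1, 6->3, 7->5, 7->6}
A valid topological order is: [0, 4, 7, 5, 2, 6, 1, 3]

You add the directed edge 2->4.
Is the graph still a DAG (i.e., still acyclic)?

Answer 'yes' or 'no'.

Answer: yes

Derivation:
Given toposort: [0, 4, 7, 5, 2, 6, 1, 3]
Position of 2: index 4; position of 4: index 1
New edge 2->4: backward (u after v in old order)
Backward edge: old toposort is now invalid. Check if this creates a cycle.
Does 4 already reach 2? Reachable from 4: [4]. NO -> still a DAG (reorder needed).
Still a DAG? yes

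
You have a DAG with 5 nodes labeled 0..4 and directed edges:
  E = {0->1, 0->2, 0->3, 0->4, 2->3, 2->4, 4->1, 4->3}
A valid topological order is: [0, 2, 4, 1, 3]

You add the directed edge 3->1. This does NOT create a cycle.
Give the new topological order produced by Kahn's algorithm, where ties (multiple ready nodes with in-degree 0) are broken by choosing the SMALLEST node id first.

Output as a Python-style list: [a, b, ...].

Old toposort: [0, 2, 4, 1, 3]
Added edge: 3->1
Position of 3 (4) > position of 1 (3). Must reorder: 3 must now come before 1.
Run Kahn's algorithm (break ties by smallest node id):
  initial in-degrees: [0, 3, 1, 3, 2]
  ready (indeg=0): [0]
  pop 0: indeg[1]->2; indeg[2]->0; indeg[3]->2; indeg[4]->1 | ready=[2] | order so far=[0]
  pop 2: indeg[3]->1; indeg[4]->0 | ready=[4] | order so far=[0, 2]
  pop 4: indeg[1]->1; indeg[3]->0 | ready=[3] | order so far=[0, 2, 4]
  pop 3: indeg[1]->0 | ready=[1] | order so far=[0, 2, 4, 3]
  pop 1: no out-edges | ready=[] | order so far=[0, 2, 4, 3, 1]
  Result: [0, 2, 4, 3, 1]

Answer: [0, 2, 4, 3, 1]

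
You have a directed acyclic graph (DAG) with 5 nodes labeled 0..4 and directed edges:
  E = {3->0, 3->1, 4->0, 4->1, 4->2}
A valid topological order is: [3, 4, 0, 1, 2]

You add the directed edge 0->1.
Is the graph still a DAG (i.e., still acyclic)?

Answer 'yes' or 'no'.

Answer: yes

Derivation:
Given toposort: [3, 4, 0, 1, 2]
Position of 0: index 2; position of 1: index 3
New edge 0->1: forward
Forward edge: respects the existing order. Still a DAG, same toposort still valid.
Still a DAG? yes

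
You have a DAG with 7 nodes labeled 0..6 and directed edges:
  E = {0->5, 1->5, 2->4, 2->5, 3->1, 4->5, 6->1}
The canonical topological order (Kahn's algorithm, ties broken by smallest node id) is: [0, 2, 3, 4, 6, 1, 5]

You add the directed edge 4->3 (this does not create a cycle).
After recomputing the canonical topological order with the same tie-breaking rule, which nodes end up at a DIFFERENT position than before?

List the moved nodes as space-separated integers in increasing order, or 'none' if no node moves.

Old toposort: [0, 2, 3, 4, 6, 1, 5]
Added edge 4->3
Recompute Kahn (smallest-id tiebreak):
  initial in-degrees: [0, 2, 0, 1, 1, 4, 0]
  ready (indeg=0): [0, 2, 6]
  pop 0: indeg[5]->3 | ready=[2, 6] | order so far=[0]
  pop 2: indeg[4]->0; indeg[5]->2 | ready=[4, 6] | order so far=[0, 2]
  pop 4: indeg[3]->0; indeg[5]->1 | ready=[3, 6] | order so far=[0, 2, 4]
  pop 3: indeg[1]->1 | ready=[6] | order so far=[0, 2, 4, 3]
  pop 6: indeg[1]->0 | ready=[1] | order so far=[0, 2, 4, 3, 6]
  pop 1: indeg[5]->0 | ready=[5] | order so far=[0, 2, 4, 3, 6, 1]
  pop 5: no out-edges | ready=[] | order so far=[0, 2, 4, 3, 6, 1, 5]
New canonical toposort: [0, 2, 4, 3, 6, 1, 5]
Compare positions:
  Node 0: index 0 -> 0 (same)
  Node 1: index 5 -> 5 (same)
  Node 2: index 1 -> 1 (same)
  Node 3: index 2 -> 3 (moved)
  Node 4: index 3 -> 2 (moved)
  Node 5: index 6 -> 6 (same)
  Node 6: index 4 -> 4 (same)
Nodes that changed position: 3 4

Answer: 3 4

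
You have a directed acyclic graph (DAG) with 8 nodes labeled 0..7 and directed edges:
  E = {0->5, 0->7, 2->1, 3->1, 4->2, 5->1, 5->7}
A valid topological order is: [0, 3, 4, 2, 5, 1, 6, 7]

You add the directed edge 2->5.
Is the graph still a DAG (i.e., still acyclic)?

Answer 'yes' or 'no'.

Answer: yes

Derivation:
Given toposort: [0, 3, 4, 2, 5, 1, 6, 7]
Position of 2: index 3; position of 5: index 4
New edge 2->5: forward
Forward edge: respects the existing order. Still a DAG, same toposort still valid.
Still a DAG? yes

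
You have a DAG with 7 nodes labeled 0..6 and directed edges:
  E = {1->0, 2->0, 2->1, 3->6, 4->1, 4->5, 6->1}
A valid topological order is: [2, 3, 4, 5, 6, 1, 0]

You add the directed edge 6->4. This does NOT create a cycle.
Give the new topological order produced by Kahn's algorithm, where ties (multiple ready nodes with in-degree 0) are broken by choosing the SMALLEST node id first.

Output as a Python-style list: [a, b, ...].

Old toposort: [2, 3, 4, 5, 6, 1, 0]
Added edge: 6->4
Position of 6 (4) > position of 4 (2). Must reorder: 6 must now come before 4.
Run Kahn's algorithm (break ties by smallest node id):
  initial in-degrees: [2, 3, 0, 0, 1, 1, 1]
  ready (indeg=0): [2, 3]
  pop 2: indeg[0]->1; indeg[1]->2 | ready=[3] | order so far=[2]
  pop 3: indeg[6]->0 | ready=[6] | order so far=[2, 3]
  pop 6: indeg[1]->1; indeg[4]->0 | ready=[4] | order so far=[2, 3, 6]
  pop 4: indeg[1]->0; indeg[5]->0 | ready=[1, 5] | order so far=[2, 3, 6, 4]
  pop 1: indeg[0]->0 | ready=[0, 5] | order so far=[2, 3, 6, 4, 1]
  pop 0: no out-edges | ready=[5] | order so far=[2, 3, 6, 4, 1, 0]
  pop 5: no out-edges | ready=[] | order so far=[2, 3, 6, 4, 1, 0, 5]
  Result: [2, 3, 6, 4, 1, 0, 5]

Answer: [2, 3, 6, 4, 1, 0, 5]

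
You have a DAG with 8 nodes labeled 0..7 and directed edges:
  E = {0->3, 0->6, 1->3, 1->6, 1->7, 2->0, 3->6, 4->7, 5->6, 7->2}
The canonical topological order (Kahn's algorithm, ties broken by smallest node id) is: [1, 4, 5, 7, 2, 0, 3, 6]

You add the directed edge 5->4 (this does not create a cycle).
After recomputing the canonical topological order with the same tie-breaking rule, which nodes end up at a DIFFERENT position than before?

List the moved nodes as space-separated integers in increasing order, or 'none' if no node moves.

Old toposort: [1, 4, 5, 7, 2, 0, 3, 6]
Added edge 5->4
Recompute Kahn (smallest-id tiebreak):
  initial in-degrees: [1, 0, 1, 2, 1, 0, 4, 2]
  ready (indeg=0): [1, 5]
  pop 1: indeg[3]->1; indeg[6]->3; indeg[7]->1 | ready=[5] | order so far=[1]
  pop 5: indeg[4]->0; indeg[6]->2 | ready=[4] | order so far=[1, 5]
  pop 4: indeg[7]->0 | ready=[7] | order so far=[1, 5, 4]
  pop 7: indeg[2]->0 | ready=[2] | order so far=[1, 5, 4, 7]
  pop 2: indeg[0]->0 | ready=[0] | order so far=[1, 5, 4, 7, 2]
  pop 0: indeg[3]->0; indeg[6]->1 | ready=[3] | order so far=[1, 5, 4, 7, 2, 0]
  pop 3: indeg[6]->0 | ready=[6] | order so far=[1, 5, 4, 7, 2, 0, 3]
  pop 6: no out-edges | ready=[] | order so far=[1, 5, 4, 7, 2, 0, 3, 6]
New canonical toposort: [1, 5, 4, 7, 2, 0, 3, 6]
Compare positions:
  Node 0: index 5 -> 5 (same)
  Node 1: index 0 -> 0 (same)
  Node 2: index 4 -> 4 (same)
  Node 3: index 6 -> 6 (same)
  Node 4: index 1 -> 2 (moved)
  Node 5: index 2 -> 1 (moved)
  Node 6: index 7 -> 7 (same)
  Node 7: index 3 -> 3 (same)
Nodes that changed position: 4 5

Answer: 4 5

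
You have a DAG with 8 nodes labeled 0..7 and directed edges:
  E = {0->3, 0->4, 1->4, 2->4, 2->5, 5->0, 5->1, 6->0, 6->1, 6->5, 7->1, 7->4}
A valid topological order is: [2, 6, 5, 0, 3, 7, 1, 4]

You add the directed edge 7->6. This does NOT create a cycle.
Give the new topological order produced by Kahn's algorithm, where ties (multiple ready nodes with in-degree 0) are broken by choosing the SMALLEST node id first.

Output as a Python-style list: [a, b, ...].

Old toposort: [2, 6, 5, 0, 3, 7, 1, 4]
Added edge: 7->6
Position of 7 (5) > position of 6 (1). Must reorder: 7 must now come before 6.
Run Kahn's algorithm (break ties by smallest node id):
  initial in-degrees: [2, 3, 0, 1, 4, 2, 1, 0]
  ready (indeg=0): [2, 7]
  pop 2: indeg[4]->3; indeg[5]->1 | ready=[7] | order so far=[2]
  pop 7: indeg[1]->2; indeg[4]->2; indeg[6]->0 | ready=[6] | order so far=[2, 7]
  pop 6: indeg[0]->1; indeg[1]->1; indeg[5]->0 | ready=[5] | order so far=[2, 7, 6]
  pop 5: indeg[0]->0; indeg[1]->0 | ready=[0, 1] | order so far=[2, 7, 6, 5]
  pop 0: indeg[3]->0; indeg[4]->1 | ready=[1, 3] | order so far=[2, 7, 6, 5, 0]
  pop 1: indeg[4]->0 | ready=[3, 4] | order so far=[2, 7, 6, 5, 0, 1]
  pop 3: no out-edges | ready=[4] | order so far=[2, 7, 6, 5, 0, 1, 3]
  pop 4: no out-edges | ready=[] | order so far=[2, 7, 6, 5, 0, 1, 3, 4]
  Result: [2, 7, 6, 5, 0, 1, 3, 4]

Answer: [2, 7, 6, 5, 0, 1, 3, 4]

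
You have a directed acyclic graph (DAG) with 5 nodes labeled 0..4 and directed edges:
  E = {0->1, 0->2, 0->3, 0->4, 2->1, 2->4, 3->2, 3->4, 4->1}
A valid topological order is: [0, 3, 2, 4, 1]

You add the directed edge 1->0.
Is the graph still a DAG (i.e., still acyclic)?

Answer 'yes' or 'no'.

Given toposort: [0, 3, 2, 4, 1]
Position of 1: index 4; position of 0: index 0
New edge 1->0: backward (u after v in old order)
Backward edge: old toposort is now invalid. Check if this creates a cycle.
Does 0 already reach 1? Reachable from 0: [0, 1, 2, 3, 4]. YES -> cycle!
Still a DAG? no

Answer: no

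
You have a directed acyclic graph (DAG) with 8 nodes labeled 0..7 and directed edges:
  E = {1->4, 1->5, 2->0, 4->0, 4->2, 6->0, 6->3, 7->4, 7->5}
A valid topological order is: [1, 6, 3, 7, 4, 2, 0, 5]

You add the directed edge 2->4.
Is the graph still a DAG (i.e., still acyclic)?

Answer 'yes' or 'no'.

Answer: no

Derivation:
Given toposort: [1, 6, 3, 7, 4, 2, 0, 5]
Position of 2: index 5; position of 4: index 4
New edge 2->4: backward (u after v in old order)
Backward edge: old toposort is now invalid. Check if this creates a cycle.
Does 4 already reach 2? Reachable from 4: [0, 2, 4]. YES -> cycle!
Still a DAG? no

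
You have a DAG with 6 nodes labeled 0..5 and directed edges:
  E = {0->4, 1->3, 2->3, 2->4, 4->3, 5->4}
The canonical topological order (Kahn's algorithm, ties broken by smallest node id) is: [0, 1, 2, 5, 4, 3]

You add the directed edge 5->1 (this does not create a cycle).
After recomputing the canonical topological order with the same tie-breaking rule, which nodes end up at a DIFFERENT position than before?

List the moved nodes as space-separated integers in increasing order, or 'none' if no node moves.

Answer: 1 2 5

Derivation:
Old toposort: [0, 1, 2, 5, 4, 3]
Added edge 5->1
Recompute Kahn (smallest-id tiebreak):
  initial in-degrees: [0, 1, 0, 3, 3, 0]
  ready (indeg=0): [0, 2, 5]
  pop 0: indeg[4]->2 | ready=[2, 5] | order so far=[0]
  pop 2: indeg[3]->2; indeg[4]->1 | ready=[5] | order so far=[0, 2]
  pop 5: indeg[1]->0; indeg[4]->0 | ready=[1, 4] | order so far=[0, 2, 5]
  pop 1: indeg[3]->1 | ready=[4] | order so far=[0, 2, 5, 1]
  pop 4: indeg[3]->0 | ready=[3] | order so far=[0, 2, 5, 1, 4]
  pop 3: no out-edges | ready=[] | order so far=[0, 2, 5, 1, 4, 3]
New canonical toposort: [0, 2, 5, 1, 4, 3]
Compare positions:
  Node 0: index 0 -> 0 (same)
  Node 1: index 1 -> 3 (moved)
  Node 2: index 2 -> 1 (moved)
  Node 3: index 5 -> 5 (same)
  Node 4: index 4 -> 4 (same)
  Node 5: index 3 -> 2 (moved)
Nodes that changed position: 1 2 5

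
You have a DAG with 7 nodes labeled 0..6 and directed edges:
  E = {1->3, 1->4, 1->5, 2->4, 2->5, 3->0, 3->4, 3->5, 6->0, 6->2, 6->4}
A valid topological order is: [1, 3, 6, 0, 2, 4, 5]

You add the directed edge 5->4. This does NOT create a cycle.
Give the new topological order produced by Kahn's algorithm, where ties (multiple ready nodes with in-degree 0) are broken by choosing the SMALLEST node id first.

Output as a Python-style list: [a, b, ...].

Old toposort: [1, 3, 6, 0, 2, 4, 5]
Added edge: 5->4
Position of 5 (6) > position of 4 (5). Must reorder: 5 must now come before 4.
Run Kahn's algorithm (break ties by smallest node id):
  initial in-degrees: [2, 0, 1, 1, 5, 3, 0]
  ready (indeg=0): [1, 6]
  pop 1: indeg[3]->0; indeg[4]->4; indeg[5]->2 | ready=[3, 6] | order so far=[1]
  pop 3: indeg[0]->1; indeg[4]->3; indeg[5]->1 | ready=[6] | order so far=[1, 3]
  pop 6: indeg[0]->0; indeg[2]->0; indeg[4]->2 | ready=[0, 2] | order so far=[1, 3, 6]
  pop 0: no out-edges | ready=[2] | order so far=[1, 3, 6, 0]
  pop 2: indeg[4]->1; indeg[5]->0 | ready=[5] | order so far=[1, 3, 6, 0, 2]
  pop 5: indeg[4]->0 | ready=[4] | order so far=[1, 3, 6, 0, 2, 5]
  pop 4: no out-edges | ready=[] | order so far=[1, 3, 6, 0, 2, 5, 4]
  Result: [1, 3, 6, 0, 2, 5, 4]

Answer: [1, 3, 6, 0, 2, 5, 4]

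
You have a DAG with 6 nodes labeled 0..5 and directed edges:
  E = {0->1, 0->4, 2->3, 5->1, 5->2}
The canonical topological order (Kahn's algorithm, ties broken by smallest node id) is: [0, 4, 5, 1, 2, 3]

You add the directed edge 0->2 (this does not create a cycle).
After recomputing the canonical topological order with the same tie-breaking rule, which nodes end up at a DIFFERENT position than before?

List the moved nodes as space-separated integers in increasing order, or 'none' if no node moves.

Answer: none

Derivation:
Old toposort: [0, 4, 5, 1, 2, 3]
Added edge 0->2
Recompute Kahn (smallest-id tiebreak):
  initial in-degrees: [0, 2, 2, 1, 1, 0]
  ready (indeg=0): [0, 5]
  pop 0: indeg[1]->1; indeg[2]->1; indeg[4]->0 | ready=[4, 5] | order so far=[0]
  pop 4: no out-edges | ready=[5] | order so far=[0, 4]
  pop 5: indeg[1]->0; indeg[2]->0 | ready=[1, 2] | order so far=[0, 4, 5]
  pop 1: no out-edges | ready=[2] | order so far=[0, 4, 5, 1]
  pop 2: indeg[3]->0 | ready=[3] | order so far=[0, 4, 5, 1, 2]
  pop 3: no out-edges | ready=[] | order so far=[0, 4, 5, 1, 2, 3]
New canonical toposort: [0, 4, 5, 1, 2, 3]
Compare positions:
  Node 0: index 0 -> 0 (same)
  Node 1: index 3 -> 3 (same)
  Node 2: index 4 -> 4 (same)
  Node 3: index 5 -> 5 (same)
  Node 4: index 1 -> 1 (same)
  Node 5: index 2 -> 2 (same)
Nodes that changed position: none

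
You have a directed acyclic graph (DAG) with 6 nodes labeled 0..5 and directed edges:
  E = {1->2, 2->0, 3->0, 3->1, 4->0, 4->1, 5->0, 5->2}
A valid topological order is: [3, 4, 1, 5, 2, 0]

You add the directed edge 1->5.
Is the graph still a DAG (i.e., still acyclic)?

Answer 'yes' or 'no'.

Given toposort: [3, 4, 1, 5, 2, 0]
Position of 1: index 2; position of 5: index 3
New edge 1->5: forward
Forward edge: respects the existing order. Still a DAG, same toposort still valid.
Still a DAG? yes

Answer: yes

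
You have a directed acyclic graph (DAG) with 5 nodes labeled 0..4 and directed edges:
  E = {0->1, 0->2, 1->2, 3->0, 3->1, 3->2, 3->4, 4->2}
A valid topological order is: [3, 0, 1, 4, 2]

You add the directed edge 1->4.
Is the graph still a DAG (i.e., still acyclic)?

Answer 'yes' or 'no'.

Answer: yes

Derivation:
Given toposort: [3, 0, 1, 4, 2]
Position of 1: index 2; position of 4: index 3
New edge 1->4: forward
Forward edge: respects the existing order. Still a DAG, same toposort still valid.
Still a DAG? yes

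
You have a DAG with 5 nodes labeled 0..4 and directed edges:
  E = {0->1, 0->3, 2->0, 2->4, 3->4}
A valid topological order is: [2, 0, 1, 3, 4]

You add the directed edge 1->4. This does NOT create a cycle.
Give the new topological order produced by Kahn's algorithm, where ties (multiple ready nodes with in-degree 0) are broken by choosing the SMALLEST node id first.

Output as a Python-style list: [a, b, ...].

Old toposort: [2, 0, 1, 3, 4]
Added edge: 1->4
Position of 1 (2) < position of 4 (4). Old order still valid.
Run Kahn's algorithm (break ties by smallest node id):
  initial in-degrees: [1, 1, 0, 1, 3]
  ready (indeg=0): [2]
  pop 2: indeg[0]->0; indeg[4]->2 | ready=[0] | order so far=[2]
  pop 0: indeg[1]->0; indeg[3]->0 | ready=[1, 3] | order so far=[2, 0]
  pop 1: indeg[4]->1 | ready=[3] | order so far=[2, 0, 1]
  pop 3: indeg[4]->0 | ready=[4] | order so far=[2, 0, 1, 3]
  pop 4: no out-edges | ready=[] | order so far=[2, 0, 1, 3, 4]
  Result: [2, 0, 1, 3, 4]

Answer: [2, 0, 1, 3, 4]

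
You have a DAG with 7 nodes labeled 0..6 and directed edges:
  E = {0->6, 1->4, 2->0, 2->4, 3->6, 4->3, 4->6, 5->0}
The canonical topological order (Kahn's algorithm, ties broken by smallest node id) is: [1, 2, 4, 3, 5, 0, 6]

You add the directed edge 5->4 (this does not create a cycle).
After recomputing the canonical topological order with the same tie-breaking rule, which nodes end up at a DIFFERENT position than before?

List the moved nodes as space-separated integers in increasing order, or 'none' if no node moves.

Answer: 0 3 4 5

Derivation:
Old toposort: [1, 2, 4, 3, 5, 0, 6]
Added edge 5->4
Recompute Kahn (smallest-id tiebreak):
  initial in-degrees: [2, 0, 0, 1, 3, 0, 3]
  ready (indeg=0): [1, 2, 5]
  pop 1: indeg[4]->2 | ready=[2, 5] | order so far=[1]
  pop 2: indeg[0]->1; indeg[4]->1 | ready=[5] | order so far=[1, 2]
  pop 5: indeg[0]->0; indeg[4]->0 | ready=[0, 4] | order so far=[1, 2, 5]
  pop 0: indeg[6]->2 | ready=[4] | order so far=[1, 2, 5, 0]
  pop 4: indeg[3]->0; indeg[6]->1 | ready=[3] | order so far=[1, 2, 5, 0, 4]
  pop 3: indeg[6]->0 | ready=[6] | order so far=[1, 2, 5, 0, 4, 3]
  pop 6: no out-edges | ready=[] | order so far=[1, 2, 5, 0, 4, 3, 6]
New canonical toposort: [1, 2, 5, 0, 4, 3, 6]
Compare positions:
  Node 0: index 5 -> 3 (moved)
  Node 1: index 0 -> 0 (same)
  Node 2: index 1 -> 1 (same)
  Node 3: index 3 -> 5 (moved)
  Node 4: index 2 -> 4 (moved)
  Node 5: index 4 -> 2 (moved)
  Node 6: index 6 -> 6 (same)
Nodes that changed position: 0 3 4 5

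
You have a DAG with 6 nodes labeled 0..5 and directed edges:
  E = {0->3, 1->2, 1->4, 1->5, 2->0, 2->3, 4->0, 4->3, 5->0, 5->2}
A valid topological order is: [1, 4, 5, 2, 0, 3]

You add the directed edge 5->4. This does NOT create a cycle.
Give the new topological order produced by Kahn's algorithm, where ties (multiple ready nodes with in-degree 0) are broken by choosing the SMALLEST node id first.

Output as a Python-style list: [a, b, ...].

Old toposort: [1, 4, 5, 2, 0, 3]
Added edge: 5->4
Position of 5 (2) > position of 4 (1). Must reorder: 5 must now come before 4.
Run Kahn's algorithm (break ties by smallest node id):
  initial in-degrees: [3, 0, 2, 3, 2, 1]
  ready (indeg=0): [1]
  pop 1: indeg[2]->1; indeg[4]->1; indeg[5]->0 | ready=[5] | order so far=[1]
  pop 5: indeg[0]->2; indeg[2]->0; indeg[4]->0 | ready=[2, 4] | order so far=[1, 5]
  pop 2: indeg[0]->1; indeg[3]->2 | ready=[4] | order so far=[1, 5, 2]
  pop 4: indeg[0]->0; indeg[3]->1 | ready=[0] | order so far=[1, 5, 2, 4]
  pop 0: indeg[3]->0 | ready=[3] | order so far=[1, 5, 2, 4, 0]
  pop 3: no out-edges | ready=[] | order so far=[1, 5, 2, 4, 0, 3]
  Result: [1, 5, 2, 4, 0, 3]

Answer: [1, 5, 2, 4, 0, 3]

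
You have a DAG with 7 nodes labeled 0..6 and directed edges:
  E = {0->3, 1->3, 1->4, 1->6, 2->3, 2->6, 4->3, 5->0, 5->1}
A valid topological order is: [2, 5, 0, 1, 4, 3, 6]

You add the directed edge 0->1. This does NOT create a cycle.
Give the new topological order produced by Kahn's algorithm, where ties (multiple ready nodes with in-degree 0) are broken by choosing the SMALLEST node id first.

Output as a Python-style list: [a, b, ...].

Old toposort: [2, 5, 0, 1, 4, 3, 6]
Added edge: 0->1
Position of 0 (2) < position of 1 (3). Old order still valid.
Run Kahn's algorithm (break ties by smallest node id):
  initial in-degrees: [1, 2, 0, 4, 1, 0, 2]
  ready (indeg=0): [2, 5]
  pop 2: indeg[3]->3; indeg[6]->1 | ready=[5] | order so far=[2]
  pop 5: indeg[0]->0; indeg[1]->1 | ready=[0] | order so far=[2, 5]
  pop 0: indeg[1]->0; indeg[3]->2 | ready=[1] | order so far=[2, 5, 0]
  pop 1: indeg[3]->1; indeg[4]->0; indeg[6]->0 | ready=[4, 6] | order so far=[2, 5, 0, 1]
  pop 4: indeg[3]->0 | ready=[3, 6] | order so far=[2, 5, 0, 1, 4]
  pop 3: no out-edges | ready=[6] | order so far=[2, 5, 0, 1, 4, 3]
  pop 6: no out-edges | ready=[] | order so far=[2, 5, 0, 1, 4, 3, 6]
  Result: [2, 5, 0, 1, 4, 3, 6]

Answer: [2, 5, 0, 1, 4, 3, 6]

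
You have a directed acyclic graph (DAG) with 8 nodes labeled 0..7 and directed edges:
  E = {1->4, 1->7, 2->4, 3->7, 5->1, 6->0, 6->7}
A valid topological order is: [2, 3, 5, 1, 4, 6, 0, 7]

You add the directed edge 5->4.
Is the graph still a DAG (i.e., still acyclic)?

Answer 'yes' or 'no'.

Given toposort: [2, 3, 5, 1, 4, 6, 0, 7]
Position of 5: index 2; position of 4: index 4
New edge 5->4: forward
Forward edge: respects the existing order. Still a DAG, same toposort still valid.
Still a DAG? yes

Answer: yes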